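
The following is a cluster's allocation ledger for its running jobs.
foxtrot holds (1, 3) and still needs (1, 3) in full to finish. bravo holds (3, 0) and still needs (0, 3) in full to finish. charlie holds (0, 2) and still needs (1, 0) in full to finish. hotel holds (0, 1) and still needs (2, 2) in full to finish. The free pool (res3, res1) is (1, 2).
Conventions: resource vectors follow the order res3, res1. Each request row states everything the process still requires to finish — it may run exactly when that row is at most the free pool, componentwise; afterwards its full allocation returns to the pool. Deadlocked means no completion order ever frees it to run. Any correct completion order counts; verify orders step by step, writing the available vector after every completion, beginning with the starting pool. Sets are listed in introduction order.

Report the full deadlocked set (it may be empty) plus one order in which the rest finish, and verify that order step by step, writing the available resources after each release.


No process is deadlocked.
Key observation: charlie fits the free pool immediately, and its release cascades until everyone finishes.
The rest can finish in the order charlie, bravo, hotel, foxtrot. Verifying each step:
  pool = (1, 2)
  charlie: need (1, 0) fits (1, 2); releases (0, 2), pool now (1, 4)
  bravo: need (0, 3) fits (1, 4); releases (3, 0), pool now (4, 4)
  hotel: need (2, 2) fits (4, 4); releases (0, 1), pool now (4, 5)
  foxtrot: need (1, 3) fits (4, 5); releases (1, 3), pool now (5, 8)


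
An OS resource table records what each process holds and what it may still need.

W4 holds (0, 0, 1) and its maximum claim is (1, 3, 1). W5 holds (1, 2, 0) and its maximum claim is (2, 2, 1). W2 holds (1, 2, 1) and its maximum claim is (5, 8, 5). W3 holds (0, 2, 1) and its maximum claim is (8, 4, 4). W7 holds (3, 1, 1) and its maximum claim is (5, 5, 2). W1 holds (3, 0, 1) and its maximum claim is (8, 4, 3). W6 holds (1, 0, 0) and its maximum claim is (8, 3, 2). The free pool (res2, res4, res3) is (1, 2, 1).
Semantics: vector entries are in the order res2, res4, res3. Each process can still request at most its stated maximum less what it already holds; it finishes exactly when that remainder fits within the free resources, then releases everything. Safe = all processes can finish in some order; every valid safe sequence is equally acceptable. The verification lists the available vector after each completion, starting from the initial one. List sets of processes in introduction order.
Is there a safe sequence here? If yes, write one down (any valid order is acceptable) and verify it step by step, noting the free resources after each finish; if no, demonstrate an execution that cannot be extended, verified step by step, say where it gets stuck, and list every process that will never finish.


The state is SAFE; one workable sequence: W5, W4, W7, W1, W6, W3, W2.
Key observation: reading the order forward, W5 is the first process whose need (1, 0, 1) meets the free pool (1, 2, 1) exactly on a resource it requests.
Step-by-step check:
  pool = (1, 2, 1)
  W5: need (1, 0, 1) fits (1, 2, 1); releases (1, 2, 0), pool now (2, 4, 1)
  W4: need (1, 3, 0) fits (2, 4, 1); releases (0, 0, 1), pool now (2, 4, 2)
  W7: need (2, 4, 1) fits (2, 4, 2); releases (3, 1, 1), pool now (5, 5, 3)
  W1: need (5, 4, 2) fits (5, 5, 3); releases (3, 0, 1), pool now (8, 5, 4)
  W6: need (7, 3, 2) fits (8, 5, 4); releases (1, 0, 0), pool now (9, 5, 4)
  W3: need (8, 2, 3) fits (9, 5, 4); releases (0, 2, 1), pool now (9, 7, 5)
  W2: need (4, 6, 4) fits (9, 7, 5); releases (1, 2, 1), pool now (10, 9, 6)


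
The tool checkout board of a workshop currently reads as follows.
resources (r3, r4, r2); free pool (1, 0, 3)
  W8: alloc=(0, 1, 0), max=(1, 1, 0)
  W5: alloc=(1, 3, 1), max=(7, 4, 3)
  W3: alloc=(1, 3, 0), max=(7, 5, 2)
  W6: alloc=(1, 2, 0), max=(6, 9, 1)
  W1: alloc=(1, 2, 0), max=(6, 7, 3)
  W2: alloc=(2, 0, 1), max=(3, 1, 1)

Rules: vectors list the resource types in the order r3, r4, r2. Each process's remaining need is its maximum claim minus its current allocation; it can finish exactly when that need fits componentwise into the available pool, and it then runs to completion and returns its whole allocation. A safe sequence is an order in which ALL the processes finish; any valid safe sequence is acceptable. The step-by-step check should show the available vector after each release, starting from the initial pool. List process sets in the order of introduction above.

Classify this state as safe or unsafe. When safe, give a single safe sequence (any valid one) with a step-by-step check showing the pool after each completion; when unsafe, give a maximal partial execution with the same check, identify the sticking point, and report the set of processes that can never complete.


UNSAFE — no complete ordering exists.
Key observation: r3 is the bottleneck — with W8, W2 done the pool holds (3, 1, 4), short of every remaining need.
The run W8, W2 cannot be extended any further. Step-by-step check:
  pool = (1, 0, 3)
  W8 needs (1, 0, 0) <= (1, 0, 3) -> finishes; pool += (0, 1, 0) = (1, 1, 3)
  W2 needs (1, 1, 0) <= (1, 1, 3) -> finishes; pool += (2, 0, 1) = (3, 1, 4)
  W5 cannot run: need (6, 1, 2) vs free (3, 1, 4) (insufficient r3)
  W3 cannot run: need (6, 2, 2) vs free (3, 1, 4) (insufficient r3 and r4)
  W6 cannot run: need (5, 7, 1) vs free (3, 1, 4) (insufficient r3 and r4)
  W1 cannot run: need (5, 5, 3) vs free (3, 1, 4) (insufficient r3 and r4)
Never able to finish: W5, W3, W6 and W1.


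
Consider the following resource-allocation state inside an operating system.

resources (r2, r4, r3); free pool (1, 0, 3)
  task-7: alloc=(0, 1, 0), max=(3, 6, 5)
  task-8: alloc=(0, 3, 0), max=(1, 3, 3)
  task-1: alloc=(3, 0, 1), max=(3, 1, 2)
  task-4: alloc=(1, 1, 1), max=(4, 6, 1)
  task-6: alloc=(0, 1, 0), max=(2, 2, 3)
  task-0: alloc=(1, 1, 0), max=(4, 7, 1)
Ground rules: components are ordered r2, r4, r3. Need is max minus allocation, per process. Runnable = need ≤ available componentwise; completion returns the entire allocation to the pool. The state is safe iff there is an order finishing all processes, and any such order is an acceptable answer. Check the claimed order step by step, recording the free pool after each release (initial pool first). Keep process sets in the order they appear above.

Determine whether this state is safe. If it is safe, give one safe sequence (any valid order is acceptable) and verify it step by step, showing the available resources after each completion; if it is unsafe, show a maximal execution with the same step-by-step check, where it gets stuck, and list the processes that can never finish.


UNSAFE.
Key observation: after task-8, task-1, task-6 complete, (4, 4, 4) is the best the pool ever gets, yet each leftover process wants more r4.
A maximal execution: task-8, task-1, task-6 — then nothing else fits. Verifying each step:
  pool = (1, 0, 3)
  run task-8 (needs (1, 0, 3), free (1, 0, 3)); after release of (0, 3, 0) the pool is (1, 3, 3)
  run task-1 (needs (0, 1, 1), free (1, 3, 3)); after release of (3, 0, 1) the pool is (4, 3, 4)
  run task-6 (needs (2, 1, 3), free (4, 3, 4)); after release of (0, 1, 0) the pool is (4, 4, 4)
  task-7 cannot run: need (3, 5, 5) vs free (4, 4, 4) (insufficient r4 and r3)
  task-4 cannot run: need (3, 5, 0) vs free (4, 4, 4) (insufficient r4)
  task-0 cannot run: need (3, 6, 1) vs free (4, 4, 4) (insufficient r4)
Permanently blocked: task-7, task-4 and task-0.


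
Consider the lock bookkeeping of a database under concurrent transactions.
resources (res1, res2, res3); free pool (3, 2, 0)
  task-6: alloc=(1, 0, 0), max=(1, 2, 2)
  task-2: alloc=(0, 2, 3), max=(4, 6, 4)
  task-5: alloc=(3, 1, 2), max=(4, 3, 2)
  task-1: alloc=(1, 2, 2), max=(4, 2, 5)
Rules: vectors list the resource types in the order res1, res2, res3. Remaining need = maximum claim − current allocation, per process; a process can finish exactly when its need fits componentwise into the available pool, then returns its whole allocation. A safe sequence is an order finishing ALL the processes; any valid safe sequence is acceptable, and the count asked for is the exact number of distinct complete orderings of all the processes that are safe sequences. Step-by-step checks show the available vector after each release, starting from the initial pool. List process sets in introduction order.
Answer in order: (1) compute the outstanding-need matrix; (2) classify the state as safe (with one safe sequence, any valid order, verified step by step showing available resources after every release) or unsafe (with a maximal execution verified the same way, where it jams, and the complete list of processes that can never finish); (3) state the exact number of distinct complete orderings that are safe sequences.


(1) Outstanding need per process (order res1, res2, res3):
  task-6: (0, 2, 2)
  task-2: (4, 4, 1)
  task-5: (1, 2, 0)
  task-1: (3, 0, 3)
(2) The state is UNSAFE.
Key observation: after task-5, task-6 the pool peaks at (7, 3, 2), and each blocked process is short somewhere: task-2 on res2; task-1 on res3.
The run task-5, task-6 cannot be extended any further. Walking it through:
  pool = (3, 2, 0)
  task-5: need (1, 2, 0) fits (3, 2, 0); releases (3, 1, 2), pool now (6, 3, 2)
  task-6: need (0, 2, 2) fits (6, 3, 2); releases (1, 0, 0), pool now (7, 3, 2)
  task-2 cannot run: need (4, 4, 1) vs free (7, 3, 2) (insufficient res2)
  task-1 cannot run: need (3, 0, 3) vs free (7, 3, 2) (insufficient res3)
Processes that can never finish: task-2 and task-1.
(3) Exactly 0 of the possible complete orderings are safe sequences.


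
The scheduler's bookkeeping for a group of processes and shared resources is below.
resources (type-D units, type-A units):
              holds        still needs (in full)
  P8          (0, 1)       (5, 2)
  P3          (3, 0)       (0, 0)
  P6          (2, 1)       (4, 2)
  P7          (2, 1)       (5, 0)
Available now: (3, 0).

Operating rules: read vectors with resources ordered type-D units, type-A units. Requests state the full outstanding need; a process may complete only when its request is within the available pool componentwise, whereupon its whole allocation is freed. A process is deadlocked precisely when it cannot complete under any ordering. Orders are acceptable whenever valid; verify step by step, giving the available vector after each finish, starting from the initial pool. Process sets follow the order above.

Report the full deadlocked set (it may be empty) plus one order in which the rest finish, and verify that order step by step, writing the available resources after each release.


Deadlocked: P8 and P6.
Key observation: once P3, P7 finish, the pool peaks at (8, 1) — and every remaining process still needs more type-A units than that.
One completion order for the rest: P3, P7. Walking it through:
  pool = (3, 0)
  P3: need (0, 0) fits (3, 0); releases (3, 0), pool now (6, 0)
  P7: need (5, 0) fits (6, 0); releases (2, 1), pool now (8, 1)
The blocked processes can never fit:
  P8 still needs (5, 2) but only (8, 1) is free — short on type-A units
  P6 still needs (4, 2) but only (8, 1) is free — short on type-A units


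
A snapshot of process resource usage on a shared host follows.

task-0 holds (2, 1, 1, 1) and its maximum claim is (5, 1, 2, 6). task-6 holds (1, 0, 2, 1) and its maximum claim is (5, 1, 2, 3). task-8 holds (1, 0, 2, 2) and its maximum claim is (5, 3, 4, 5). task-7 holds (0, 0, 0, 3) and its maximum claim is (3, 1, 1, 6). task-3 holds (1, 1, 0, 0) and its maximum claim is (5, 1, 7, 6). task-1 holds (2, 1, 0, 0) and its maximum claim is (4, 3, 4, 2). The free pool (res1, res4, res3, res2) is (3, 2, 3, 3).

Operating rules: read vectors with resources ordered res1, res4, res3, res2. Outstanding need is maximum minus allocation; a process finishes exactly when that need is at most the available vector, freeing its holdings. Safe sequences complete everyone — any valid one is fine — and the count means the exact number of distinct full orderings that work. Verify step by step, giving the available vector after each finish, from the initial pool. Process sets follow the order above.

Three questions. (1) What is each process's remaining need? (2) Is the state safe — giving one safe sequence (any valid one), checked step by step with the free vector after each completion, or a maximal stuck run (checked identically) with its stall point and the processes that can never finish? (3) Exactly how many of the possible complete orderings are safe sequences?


(1) Outstanding need per process (order res1, res4, res3, res2):
  task-0: (3, 0, 1, 5)
  task-6: (4, 1, 0, 2)
  task-8: (4, 3, 2, 3)
  task-7: (3, 1, 1, 3)
  task-3: (4, 0, 7, 6)
  task-1: (2, 2, 4, 2)
(2) SAFE, for example via the order task-7, task-0, task-8, task-6, task-3, task-1.
Key observation: task-7 marks the first exact bind of the order: its need (3, 1, 1, 3) fits the free (3, 2, 3, 3) with zero slack on a requested resource.
Step-by-step check:
  pool = (3, 2, 3, 3)
  task-7 needs (3, 1, 1, 3) <= (3, 2, 3, 3) -> finishes; pool += (0, 0, 0, 3) = (3, 2, 3, 6)
  task-0 needs (3, 0, 1, 5) <= (3, 2, 3, 6) -> finishes; pool += (2, 1, 1, 1) = (5, 3, 4, 7)
  task-8 needs (4, 3, 2, 3) <= (5, 3, 4, 7) -> finishes; pool += (1, 0, 2, 2) = (6, 3, 6, 9)
  task-6 needs (4, 1, 0, 2) <= (6, 3, 6, 9) -> finishes; pool += (1, 0, 2, 1) = (7, 3, 8, 10)
  task-3 needs (4, 0, 7, 6) <= (7, 3, 8, 10) -> finishes; pool += (1, 1, 0, 0) = (8, 4, 8, 10)
  task-1 needs (2, 2, 4, 2) <= (8, 4, 8, 10) -> finishes; pool += (2, 1, 0, 0) = (10, 5, 8, 10)
(3) Precisely 8 of the possible complete orderings are safe sequences.


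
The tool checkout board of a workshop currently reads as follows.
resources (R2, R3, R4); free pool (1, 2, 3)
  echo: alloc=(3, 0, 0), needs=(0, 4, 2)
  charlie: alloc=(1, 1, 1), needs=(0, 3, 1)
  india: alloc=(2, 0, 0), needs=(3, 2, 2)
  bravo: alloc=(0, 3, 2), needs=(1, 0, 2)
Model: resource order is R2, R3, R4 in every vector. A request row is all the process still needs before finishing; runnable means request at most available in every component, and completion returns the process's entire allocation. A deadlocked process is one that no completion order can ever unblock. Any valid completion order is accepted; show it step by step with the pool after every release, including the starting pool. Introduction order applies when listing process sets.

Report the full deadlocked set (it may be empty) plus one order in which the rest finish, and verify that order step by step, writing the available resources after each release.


Nothing here is deadlocked.
Key observation: beginning at bravo, releases accumulate fast enough that every process eventually fits.
The rest can finish in the order bravo, charlie, echo, india. Walking it through:
  pool = (1, 2, 3)
  bravo needs (1, 0, 2) <= (1, 2, 3) -> finishes; pool += (0, 3, 2) = (1, 5, 5)
  charlie needs (0, 3, 1) <= (1, 5, 5) -> finishes; pool += (1, 1, 1) = (2, 6, 6)
  echo needs (0, 4, 2) <= (2, 6, 6) -> finishes; pool += (3, 0, 0) = (5, 6, 6)
  india needs (3, 2, 2) <= (5, 6, 6) -> finishes; pool += (2, 0, 0) = (7, 6, 6)


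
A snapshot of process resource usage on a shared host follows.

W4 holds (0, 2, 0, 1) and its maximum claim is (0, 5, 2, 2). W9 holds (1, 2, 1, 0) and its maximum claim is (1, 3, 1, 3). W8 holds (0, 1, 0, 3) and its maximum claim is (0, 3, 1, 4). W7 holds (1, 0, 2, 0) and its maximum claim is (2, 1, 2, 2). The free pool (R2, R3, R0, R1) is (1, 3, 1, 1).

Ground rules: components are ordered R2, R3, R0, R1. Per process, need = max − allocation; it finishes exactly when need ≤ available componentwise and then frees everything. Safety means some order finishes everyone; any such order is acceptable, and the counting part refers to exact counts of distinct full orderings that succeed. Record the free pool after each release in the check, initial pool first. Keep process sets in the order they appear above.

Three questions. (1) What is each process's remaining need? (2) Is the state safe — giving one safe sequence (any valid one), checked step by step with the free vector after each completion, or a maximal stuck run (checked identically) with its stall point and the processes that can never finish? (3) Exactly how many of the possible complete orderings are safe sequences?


(1) Outstanding need per process (order R2, R3, R0, R1):
  W4: (0, 3, 2, 1)
  W9: (0, 1, 0, 3)
  W8: (0, 2, 1, 1)
  W7: (1, 1, 0, 2)
(2) SAFE, for example via the order W8, W7, W9, W4.
Key observation: reading the order forward, W8 is the first process whose need (0, 2, 1, 1) meets the free pool (1, 3, 1, 1) exactly on a resource it requests.
Step-by-step check:
  pool = (1, 3, 1, 1)
  W8: need (0, 2, 1, 1) fits (1, 3, 1, 1); releases (0, 1, 0, 3), pool now (1, 4, 1, 4)
  W7: need (1, 1, 0, 2) fits (1, 4, 1, 4); releases (1, 0, 2, 0), pool now (2, 4, 3, 4)
  W9: need (0, 1, 0, 3) fits (2, 4, 3, 4); releases (1, 2, 1, 0), pool now (3, 6, 4, 4)
  W4: need (0, 3, 2, 1) fits (3, 6, 4, 4); releases (0, 2, 0, 1), pool now (3, 8, 4, 5)
(3) Exactly 4 of the possible complete orderings are safe sequences.


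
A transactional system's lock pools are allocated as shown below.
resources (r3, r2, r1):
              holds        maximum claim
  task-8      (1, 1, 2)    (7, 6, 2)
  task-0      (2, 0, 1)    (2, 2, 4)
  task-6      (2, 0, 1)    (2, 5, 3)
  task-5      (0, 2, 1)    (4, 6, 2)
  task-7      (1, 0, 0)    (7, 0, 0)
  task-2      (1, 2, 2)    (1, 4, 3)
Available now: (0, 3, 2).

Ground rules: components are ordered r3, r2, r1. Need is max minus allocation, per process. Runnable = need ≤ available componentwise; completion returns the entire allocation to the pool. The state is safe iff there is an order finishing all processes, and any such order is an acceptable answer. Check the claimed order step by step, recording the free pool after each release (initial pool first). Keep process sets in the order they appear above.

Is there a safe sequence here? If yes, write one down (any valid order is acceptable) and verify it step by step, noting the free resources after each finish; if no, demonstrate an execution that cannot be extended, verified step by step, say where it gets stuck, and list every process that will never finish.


UNSAFE.
Key observation: after task-2, task-0, task-6, task-5 complete, (5, 7, 7) is the best the pool ever gets, yet each leftover process wants more r3.
A maximal execution: task-2, task-0, task-6, task-5 — then nothing else fits. Walking it through:
  pool = (0, 3, 2)
  run task-2 (needs (0, 2, 1), free (0, 3, 2)); after release of (1, 2, 2) the pool is (1, 5, 4)
  run task-0 (needs (0, 2, 3), free (1, 5, 4)); after release of (2, 0, 1) the pool is (3, 5, 5)
  run task-6 (needs (0, 5, 2), free (3, 5, 5)); after release of (2, 0, 1) the pool is (5, 5, 6)
  run task-5 (needs (4, 4, 1), free (5, 5, 6)); after release of (0, 2, 1) the pool is (5, 7, 7)
  task-8 still needs (6, 5, 0) but only (5, 7, 7) is free — short on r3
  task-7 still needs (6, 0, 0) but only (5, 7, 7) is free — short on r3
Never able to finish: task-8 and task-7.


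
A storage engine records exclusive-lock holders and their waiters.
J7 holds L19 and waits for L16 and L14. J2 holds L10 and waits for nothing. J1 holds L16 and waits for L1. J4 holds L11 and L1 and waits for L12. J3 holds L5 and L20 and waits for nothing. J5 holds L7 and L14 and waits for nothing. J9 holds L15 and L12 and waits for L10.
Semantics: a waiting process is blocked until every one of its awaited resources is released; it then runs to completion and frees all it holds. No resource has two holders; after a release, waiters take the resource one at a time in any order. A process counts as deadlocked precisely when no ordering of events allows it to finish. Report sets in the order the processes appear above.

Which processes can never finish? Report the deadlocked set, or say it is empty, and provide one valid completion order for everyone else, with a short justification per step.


No process is deadlocked.
Key observation: no waiting chain loops back on itself — every chain ends at a process that waits on nothing, so everyone eventually runs.
The rest can finish in the order J2, J9, J5, J4, J1, J7, J3.
Walking it through:
  J2: no waits; runs immediately, freeing L10
  J9: everything it awaited (L10) is free; runs, freeing L15 and L12
  J5: no waits; runs immediately, freeing L7 and L14
  J4: everything it awaited (L12) is free; runs, freeing L11 and L1
  J1: everything it awaited (L1) is free; runs, freeing L16
  J7: everything it awaited (L16 and L14) is free; runs, freeing L19
  J3: no waits; runs immediately, freeing L5 and L20


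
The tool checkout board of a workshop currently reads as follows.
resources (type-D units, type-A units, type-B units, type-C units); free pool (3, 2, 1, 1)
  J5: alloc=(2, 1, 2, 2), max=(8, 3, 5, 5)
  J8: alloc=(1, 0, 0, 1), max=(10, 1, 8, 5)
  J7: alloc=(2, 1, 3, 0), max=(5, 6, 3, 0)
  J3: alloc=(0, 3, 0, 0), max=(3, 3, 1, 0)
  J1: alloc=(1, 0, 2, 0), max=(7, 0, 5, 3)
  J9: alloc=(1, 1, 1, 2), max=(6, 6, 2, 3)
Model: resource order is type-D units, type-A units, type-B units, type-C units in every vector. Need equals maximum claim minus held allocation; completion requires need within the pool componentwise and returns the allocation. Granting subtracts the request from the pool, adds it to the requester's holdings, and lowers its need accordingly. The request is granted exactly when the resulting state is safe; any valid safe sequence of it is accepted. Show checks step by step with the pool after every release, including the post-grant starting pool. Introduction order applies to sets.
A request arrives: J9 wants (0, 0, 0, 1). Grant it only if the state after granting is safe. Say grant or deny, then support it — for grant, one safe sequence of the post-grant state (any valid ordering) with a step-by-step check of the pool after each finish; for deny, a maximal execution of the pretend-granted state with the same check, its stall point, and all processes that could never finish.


GRANT — the state after the grant stays safe, e.g. via J3, J7, J9, J1, J5, J8.
Key observation: granting shrinks the pool to (3, 2, 1, 0), yet J3 still fits and the chain goes through.
Check on the post-grant state, step by step:
  pool = (3, 2, 1, 0)
  run J3 (needs (3, 0, 1, 0), free (3, 2, 1, 0)); after release of (0, 3, 0, 0) the pool is (3, 5, 1, 0)
  run J7 (needs (3, 5, 0, 0), free (3, 5, 1, 0)); after release of (2, 1, 3, 0) the pool is (5, 6, 4, 0)
  run J9 (needs (5, 5, 1, 0), free (5, 6, 4, 0)); after release of (1, 1, 1, 3) the pool is (6, 7, 5, 3)
  run J1 (needs (6, 0, 3, 3), free (6, 7, 5, 3)); after release of (1, 0, 2, 0) the pool is (7, 7, 7, 3)
  run J5 (needs (6, 2, 3, 3), free (7, 7, 7, 3)); after release of (2, 1, 2, 2) the pool is (9, 8, 9, 5)
  run J8 (needs (9, 1, 8, 4), free (9, 8, 9, 5)); after release of (1, 0, 0, 1) the pool is (10, 8, 9, 6)


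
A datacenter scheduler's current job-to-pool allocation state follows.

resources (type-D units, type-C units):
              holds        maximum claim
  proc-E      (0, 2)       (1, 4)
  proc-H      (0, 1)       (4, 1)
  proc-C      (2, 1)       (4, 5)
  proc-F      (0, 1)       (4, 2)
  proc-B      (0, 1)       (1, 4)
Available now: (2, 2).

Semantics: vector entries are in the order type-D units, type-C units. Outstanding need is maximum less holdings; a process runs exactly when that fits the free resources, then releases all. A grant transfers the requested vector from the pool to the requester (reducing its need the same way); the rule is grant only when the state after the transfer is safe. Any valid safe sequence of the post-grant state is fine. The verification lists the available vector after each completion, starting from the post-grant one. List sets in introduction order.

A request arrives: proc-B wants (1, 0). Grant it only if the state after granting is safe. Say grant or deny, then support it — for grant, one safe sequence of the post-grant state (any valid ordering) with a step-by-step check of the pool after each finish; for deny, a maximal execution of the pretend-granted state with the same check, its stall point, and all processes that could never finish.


GRANT: granting preserves safety; a valid post-grant sequence is proc-E, proc-B, proc-C, proc-H, proc-F.
Key observation: after the grant the pool drops to (1, 2), which still lets proc-E finish first and unwind the rest.
Step-by-step check of the post-grant state:
  pool = (1, 2)
  run proc-E (needs (1, 2), free (1, 2)); after release of (0, 2) the pool is (1, 4)
  run proc-B (needs (0, 3), free (1, 4)); after release of (1, 1) the pool is (2, 5)
  run proc-C (needs (2, 4), free (2, 5)); after release of (2, 1) the pool is (4, 6)
  run proc-H (needs (4, 0), free (4, 6)); after release of (0, 1) the pool is (4, 7)
  run proc-F (needs (4, 1), free (4, 7)); after release of (0, 1) the pool is (4, 8)


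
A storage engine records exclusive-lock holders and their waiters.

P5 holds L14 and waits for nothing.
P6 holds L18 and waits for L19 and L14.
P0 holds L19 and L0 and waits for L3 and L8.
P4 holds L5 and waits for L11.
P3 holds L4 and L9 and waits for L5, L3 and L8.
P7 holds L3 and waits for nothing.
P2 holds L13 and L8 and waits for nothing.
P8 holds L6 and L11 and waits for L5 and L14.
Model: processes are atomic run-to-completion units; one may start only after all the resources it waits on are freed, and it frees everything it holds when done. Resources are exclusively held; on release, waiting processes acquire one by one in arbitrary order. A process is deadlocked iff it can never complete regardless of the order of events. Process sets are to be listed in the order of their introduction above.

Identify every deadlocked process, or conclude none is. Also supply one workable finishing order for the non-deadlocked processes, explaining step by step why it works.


The deadlocked set is P4, P3 and P8.
Key observation: the knot is the closed ring of waits P4 -> P8 -> P4; P3 waits into the deadlock from upstream.
One completion order for the rest: P7, P5, P2, P0, P6.
Walking it through:
  P7: no waits; runs immediately, freeing L3
  P5: no waits; runs immediately, freeing L14
  P2: no waits; runs immediately, freeing L13 and L8
  P0: everything it awaited (L3 and L8) is free; runs, freeing L19 and L0
  P6: everything it awaited (L19 and L14) is free; runs, freeing L18


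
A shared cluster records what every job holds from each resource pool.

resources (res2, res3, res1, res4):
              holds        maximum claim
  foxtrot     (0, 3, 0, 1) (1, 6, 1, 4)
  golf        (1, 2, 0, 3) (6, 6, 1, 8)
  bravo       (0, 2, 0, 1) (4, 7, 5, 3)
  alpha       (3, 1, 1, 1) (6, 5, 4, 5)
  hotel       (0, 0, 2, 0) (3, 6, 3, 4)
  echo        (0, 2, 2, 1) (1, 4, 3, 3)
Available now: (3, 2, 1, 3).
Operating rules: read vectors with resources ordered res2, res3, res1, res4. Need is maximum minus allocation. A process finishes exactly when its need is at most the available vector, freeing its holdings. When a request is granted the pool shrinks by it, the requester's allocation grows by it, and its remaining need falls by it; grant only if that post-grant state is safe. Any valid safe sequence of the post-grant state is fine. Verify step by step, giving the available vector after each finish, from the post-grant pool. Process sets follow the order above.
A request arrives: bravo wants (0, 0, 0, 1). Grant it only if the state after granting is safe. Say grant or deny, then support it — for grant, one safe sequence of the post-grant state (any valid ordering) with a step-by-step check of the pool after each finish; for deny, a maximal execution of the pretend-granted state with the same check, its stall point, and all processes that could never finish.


GRANT — the state after the grant stays safe, e.g. via echo, foxtrot, hotel, alpha, bravo, golf.
Key observation: (3, 2, 1, 2) free after granting still covers echo first, and each release covers the next.
Step-by-step check of the post-grant state:
  pool = (3, 2, 1, 2)
  run echo (needs (1, 2, 1, 2), free (3, 2, 1, 2)); after release of (0, 2, 2, 1) the pool is (3, 4, 3, 3)
  run foxtrot (needs (1, 3, 1, 3), free (3, 4, 3, 3)); after release of (0, 3, 0, 1) the pool is (3, 7, 3, 4)
  run hotel (needs (3, 6, 1, 4), free (3, 7, 3, 4)); after release of (0, 0, 2, 0) the pool is (3, 7, 5, 4)
  run alpha (needs (3, 4, 3, 4), free (3, 7, 5, 4)); after release of (3, 1, 1, 1) the pool is (6, 8, 6, 5)
  run bravo (needs (4, 5, 5, 1), free (6, 8, 6, 5)); after release of (0, 2, 0, 2) the pool is (6, 10, 6, 7)
  run golf (needs (5, 4, 1, 5), free (6, 10, 6, 7)); after release of (1, 2, 0, 3) the pool is (7, 12, 6, 10)


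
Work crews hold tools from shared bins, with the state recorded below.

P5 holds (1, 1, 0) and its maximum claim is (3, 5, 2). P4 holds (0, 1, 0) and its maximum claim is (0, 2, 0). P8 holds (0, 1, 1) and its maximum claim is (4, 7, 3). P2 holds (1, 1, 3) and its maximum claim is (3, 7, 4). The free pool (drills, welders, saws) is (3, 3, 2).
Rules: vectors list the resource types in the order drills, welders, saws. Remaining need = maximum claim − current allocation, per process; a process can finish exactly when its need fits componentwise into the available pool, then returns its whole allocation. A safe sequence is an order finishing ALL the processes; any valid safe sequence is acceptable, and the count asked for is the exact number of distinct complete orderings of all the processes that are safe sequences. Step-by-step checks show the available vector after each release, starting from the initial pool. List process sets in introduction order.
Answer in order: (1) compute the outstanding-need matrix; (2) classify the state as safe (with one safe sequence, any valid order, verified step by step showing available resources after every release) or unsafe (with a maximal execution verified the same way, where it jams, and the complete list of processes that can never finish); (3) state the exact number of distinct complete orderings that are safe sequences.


(1) Remaining need (order drills, welders, saws):
  P5: (2, 4, 2)
  P4: (0, 1, 0)
  P8: (4, 6, 2)
  P2: (2, 6, 1)
(2) UNSAFE.
Key observation: P4, P5 can finish, but then (4, 5, 2) is all there is, and the blocked group's welders demands exceed it.
A maximal execution: P4, P5 — then nothing else fits. Step-by-step check:
  pool = (3, 3, 2)
  P4: need (0, 1, 0) fits (3, 3, 2); releases (0, 1, 0), pool now (3, 4, 2)
  P5: need (2, 4, 2) fits (3, 4, 2); releases (1, 1, 0), pool now (4, 5, 2)
  P8 cannot run: need (4, 6, 2) vs free (4, 5, 2) (insufficient welders)
  P2 cannot run: need (2, 6, 1) vs free (4, 5, 2) (insufficient welders)
Never able to finish: P8 and P2.
(3) Precisely 0 of the possible complete orderings are safe sequences.


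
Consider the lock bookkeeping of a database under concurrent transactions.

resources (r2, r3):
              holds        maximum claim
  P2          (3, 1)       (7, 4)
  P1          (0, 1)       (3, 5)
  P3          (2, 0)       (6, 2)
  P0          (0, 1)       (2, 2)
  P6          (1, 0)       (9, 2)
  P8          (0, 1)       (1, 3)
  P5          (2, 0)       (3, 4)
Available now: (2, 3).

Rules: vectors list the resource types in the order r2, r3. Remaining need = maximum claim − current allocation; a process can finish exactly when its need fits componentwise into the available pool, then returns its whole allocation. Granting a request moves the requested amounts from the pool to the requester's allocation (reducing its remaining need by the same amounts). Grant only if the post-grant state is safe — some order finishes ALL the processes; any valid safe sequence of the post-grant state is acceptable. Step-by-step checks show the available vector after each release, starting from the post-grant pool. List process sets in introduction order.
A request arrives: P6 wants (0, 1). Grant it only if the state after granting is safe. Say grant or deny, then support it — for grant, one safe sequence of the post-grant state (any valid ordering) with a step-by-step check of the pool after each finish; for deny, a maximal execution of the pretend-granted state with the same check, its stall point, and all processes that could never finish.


GRANT: granting preserves safety; a valid post-grant sequence is P8, P0, P5, P1, P2, P3, P6.
Key observation: post-grant, (2, 2) remains, and an order beginning with P8 completes everyone.
Step-by-step check of the post-grant state:
  pool = (2, 2)
  P8: need (1, 2) fits (2, 2); releases (0, 1), pool now (2, 3)
  P0: need (2, 1) fits (2, 3); releases (0, 1), pool now (2, 4)
  P5: need (1, 4) fits (2, 4); releases (2, 0), pool now (4, 4)
  P1: need (3, 4) fits (4, 4); releases (0, 1), pool now (4, 5)
  P2: need (4, 3) fits (4, 5); releases (3, 1), pool now (7, 6)
  P3: need (4, 2) fits (7, 6); releases (2, 0), pool now (9, 6)
  P6: need (8, 1) fits (9, 6); releases (1, 1), pool now (10, 7)


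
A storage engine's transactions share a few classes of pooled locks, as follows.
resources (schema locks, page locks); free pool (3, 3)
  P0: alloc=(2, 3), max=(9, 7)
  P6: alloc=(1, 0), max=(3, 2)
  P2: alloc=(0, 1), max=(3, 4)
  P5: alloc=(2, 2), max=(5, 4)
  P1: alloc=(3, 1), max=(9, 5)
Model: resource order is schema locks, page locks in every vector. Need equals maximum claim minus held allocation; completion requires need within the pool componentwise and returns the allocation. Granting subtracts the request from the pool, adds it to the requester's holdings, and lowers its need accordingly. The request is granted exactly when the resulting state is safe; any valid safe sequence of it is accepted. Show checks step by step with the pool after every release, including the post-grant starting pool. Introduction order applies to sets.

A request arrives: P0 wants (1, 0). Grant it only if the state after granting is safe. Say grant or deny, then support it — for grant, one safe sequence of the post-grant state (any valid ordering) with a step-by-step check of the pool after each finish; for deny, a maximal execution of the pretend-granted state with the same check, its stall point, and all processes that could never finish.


DENY — the pretend-granted state is unsafe.
Key observation: the pool after P6, P5, P2 is (5, 6); every surviving request exceeds it in schema locks, so progress ends there.
Pretend the grant happened; the run P6, P5, P2 goes as far as possible. Step-by-step check:
  pool = (2, 3)
  run P6 (needs (2, 2), free (2, 3)); after release of (1, 0) the pool is (3, 3)
  run P5 (needs (3, 2), free (3, 3)); after release of (2, 2) the pool is (5, 5)
  run P2 (needs (3, 3), free (5, 5)); after release of (0, 1) the pool is (5, 6)
  P0 still needs (6, 4) but only (5, 6) is free — short on schema locks
  P1 still needs (6, 4) but only (5, 6) is free — short on schema locks
Post-grant, the permanently blocked set is P0 and P1.


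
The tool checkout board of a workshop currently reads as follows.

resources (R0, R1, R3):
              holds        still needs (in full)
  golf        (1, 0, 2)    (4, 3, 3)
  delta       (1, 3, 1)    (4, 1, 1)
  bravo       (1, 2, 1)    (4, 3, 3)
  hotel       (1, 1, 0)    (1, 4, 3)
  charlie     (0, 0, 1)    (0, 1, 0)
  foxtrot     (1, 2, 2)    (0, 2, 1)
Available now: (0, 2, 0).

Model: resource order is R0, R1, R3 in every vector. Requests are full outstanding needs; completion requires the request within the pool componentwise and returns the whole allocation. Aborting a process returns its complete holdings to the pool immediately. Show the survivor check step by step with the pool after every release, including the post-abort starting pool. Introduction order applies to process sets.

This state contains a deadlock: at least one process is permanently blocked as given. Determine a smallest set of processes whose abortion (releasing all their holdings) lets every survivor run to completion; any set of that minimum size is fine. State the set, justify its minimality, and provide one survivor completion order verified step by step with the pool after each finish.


Abort golf and delta.
Key observation: the deadlocked bravo becomes finishable only because golf and delta released (2, 3, 3); it completes at step 4 below.
Why nothing smaller works — every single abort fails: golf alone leaves delta blocked (short on R0); delta alone leaves golf blocked (short on R0); bravo alone leaves golf blocked (short on R0); hotel alone leaves golf blocked (short on R0); charlie alone leaves golf blocked (short on R0); foxtrot alone leaves golf blocked (short on R0).
One survivor order: hotel, charlie, foxtrot, bravo. Step-by-step check (post-abort pool first):
  pool = (2, 5, 3)
  hotel needs (1, 4, 3) <= (2, 5, 3) -> finishes; pool += (1, 1, 0) = (3, 6, 3)
  charlie needs (0, 1, 0) <= (3, 6, 3) -> finishes; pool += (0, 0, 1) = (3, 6, 4)
  foxtrot needs (0, 2, 1) <= (3, 6, 4) -> finishes; pool += (1, 2, 2) = (4, 8, 6)
  bravo needs (4, 3, 3) <= (4, 8, 6) -> finishes; pool += (1, 2, 1) = (5, 10, 7)


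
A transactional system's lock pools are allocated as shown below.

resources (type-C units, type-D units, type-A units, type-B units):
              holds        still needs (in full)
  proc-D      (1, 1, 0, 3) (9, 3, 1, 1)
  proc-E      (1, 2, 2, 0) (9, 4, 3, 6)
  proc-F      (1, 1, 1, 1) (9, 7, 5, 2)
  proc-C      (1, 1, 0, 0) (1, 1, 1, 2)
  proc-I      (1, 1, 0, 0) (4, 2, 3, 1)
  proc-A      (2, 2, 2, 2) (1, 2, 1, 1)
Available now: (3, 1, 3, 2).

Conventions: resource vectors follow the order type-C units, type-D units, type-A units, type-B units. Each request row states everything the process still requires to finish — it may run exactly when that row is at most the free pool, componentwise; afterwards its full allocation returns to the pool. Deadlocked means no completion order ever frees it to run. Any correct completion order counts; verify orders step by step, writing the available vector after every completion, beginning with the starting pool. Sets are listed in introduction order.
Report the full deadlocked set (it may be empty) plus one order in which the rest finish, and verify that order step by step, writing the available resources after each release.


The deadlocked set is proc-D, proc-E and proc-F.
Key observation: once proc-C, proc-I, proc-A finish, the pool peaks at (7, 5, 5, 4) — and every remaining process still needs more type-C units than that.
The rest can finish in the order proc-C, proc-I, proc-A. Check, step by step:
  pool = (3, 1, 3, 2)
  proc-C needs (1, 1, 1, 2) <= (3, 1, 3, 2) -> finishes; pool += (1, 1, 0, 0) = (4, 2, 3, 2)
  proc-I needs (4, 2, 3, 1) <= (4, 2, 3, 2) -> finishes; pool += (1, 1, 0, 0) = (5, 3, 3, 2)
  proc-A needs (1, 2, 1, 1) <= (5, 3, 3, 2) -> finishes; pool += (2, 2, 2, 2) = (7, 5, 5, 4)
The blocked processes can never fit:
  proc-D cannot run: need (9, 3, 1, 1) vs free (7, 5, 5, 4) (insufficient type-C units)
  proc-E cannot run: need (9, 4, 3, 6) vs free (7, 5, 5, 4) (insufficient type-C units and type-B units)
  proc-F cannot run: need (9, 7, 5, 2) vs free (7, 5, 5, 4) (insufficient type-C units and type-D units)


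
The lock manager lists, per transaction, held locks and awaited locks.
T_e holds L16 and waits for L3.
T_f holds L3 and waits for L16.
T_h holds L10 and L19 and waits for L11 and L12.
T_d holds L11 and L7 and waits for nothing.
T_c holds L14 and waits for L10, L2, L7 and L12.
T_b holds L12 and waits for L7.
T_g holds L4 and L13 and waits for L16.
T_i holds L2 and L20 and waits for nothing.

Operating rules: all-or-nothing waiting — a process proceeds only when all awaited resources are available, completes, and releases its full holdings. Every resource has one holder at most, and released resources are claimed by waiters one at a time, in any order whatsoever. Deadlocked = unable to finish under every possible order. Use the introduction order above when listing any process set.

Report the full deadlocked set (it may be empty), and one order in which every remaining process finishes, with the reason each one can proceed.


Deadlocked set: T_e, T_f and T_g.
Key observation: the wait chain closes on itself along T_e -> T_f -> T_e; T_g waits into the deadlock from upstream.
A valid finishing order for the others: T_i, T_d, T_b, T_h, T_c.
Walking it through:
  T_i waits on nothing -> runs at once and releases L2 and L20
  T_d waits on nothing -> runs at once and releases L11 and L7
  T_b: everything it awaited (L7) is free; runs, freeing L12
  T_h: everything it awaited (L11 and L12) is free; runs, freeing L10 and L19
  T_c: everything it awaited (L10, L2, L7 and L12) is free; runs, freeing L14
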